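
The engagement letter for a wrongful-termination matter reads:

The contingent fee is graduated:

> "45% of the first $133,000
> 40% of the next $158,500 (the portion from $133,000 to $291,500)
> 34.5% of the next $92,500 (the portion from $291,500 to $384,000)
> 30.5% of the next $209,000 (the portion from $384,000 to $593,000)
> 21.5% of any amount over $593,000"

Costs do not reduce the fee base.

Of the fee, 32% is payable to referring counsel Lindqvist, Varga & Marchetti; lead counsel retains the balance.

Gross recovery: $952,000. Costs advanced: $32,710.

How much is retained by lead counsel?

$201,342.90

Fee base is the gross recovery, $952,000; costs are reimbursed separately.
First $133,000 at 45% = $59,850.00
Next $158,500 at 40% = $63,400.00
Next $92,500 at 34.5% = $31,912.50
Next $209,000 at 30.5% = $63,745.00
Remaining $359,000 at 21.5% = $77,185.00
Fee: $59,850.00 + $63,400.00 + $31,912.50 + $63,745.00 + $77,185.00 = $296,092.50
Referral share: 32% of $296,092.50 = $94,749.60; lead counsel retains $296,092.50 − $94,749.60 = $201,342.90.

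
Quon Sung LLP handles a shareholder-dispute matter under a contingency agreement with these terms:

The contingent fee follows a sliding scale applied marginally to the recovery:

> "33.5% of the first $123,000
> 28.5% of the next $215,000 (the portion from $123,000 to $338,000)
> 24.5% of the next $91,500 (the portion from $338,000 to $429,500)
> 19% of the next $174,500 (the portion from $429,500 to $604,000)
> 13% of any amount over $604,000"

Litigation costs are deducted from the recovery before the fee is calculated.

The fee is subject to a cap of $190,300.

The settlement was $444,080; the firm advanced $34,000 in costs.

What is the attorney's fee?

Fee base (net of costs): $444,080 − $34,000 = $410,080
First $123,000 at 33.5% = $41,205.00
Next $215,000 at 28.5% = $61,275.00
Remaining $72,080 at 24.5% = $17,659.60
Fee: $41,205.00 + $61,275.00 + $17,659.60 = $120,139.60
$120,139.60 is under the $190,300 cap.

$120,139.60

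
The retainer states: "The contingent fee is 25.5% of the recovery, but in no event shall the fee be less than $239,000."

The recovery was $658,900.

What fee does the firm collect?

$239,000.00

25.5% of $658,900 = $168,019.50
That is below the $239,000 minimum, so the minimum applies.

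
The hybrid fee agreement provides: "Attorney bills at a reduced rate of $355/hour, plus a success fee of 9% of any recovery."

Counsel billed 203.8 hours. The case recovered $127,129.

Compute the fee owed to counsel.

$83,790.61

Hourly: 203.8 × $355 = $72,349.00
Success fee: 9% of $127,129 = $11,441.61
Total: $72,349.00 + $11,441.61 = $83,790.61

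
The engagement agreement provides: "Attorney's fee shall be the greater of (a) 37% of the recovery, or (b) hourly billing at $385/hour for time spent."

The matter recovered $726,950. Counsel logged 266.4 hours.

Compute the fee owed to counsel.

$268,971.50

(a) 37% of $726,950 = $268,971.50
(b) 266.4 × $385 = $102,564.00
The greater is (a): $268,971.50.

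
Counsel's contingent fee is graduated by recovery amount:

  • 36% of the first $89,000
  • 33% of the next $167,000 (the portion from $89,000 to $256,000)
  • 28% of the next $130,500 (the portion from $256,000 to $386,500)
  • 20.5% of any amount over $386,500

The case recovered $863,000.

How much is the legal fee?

$221,372.50

First $89,000 at 36% = $32,040.00
Next $167,000 at 33% = $55,110.00
Next $130,500 at 28% = $36,540.00
Remaining $476,500 at 20.5% = $97,682.50
Fee: $32,040.00 + $55,110.00 + $36,540.00 + $97,682.50 = $221,372.50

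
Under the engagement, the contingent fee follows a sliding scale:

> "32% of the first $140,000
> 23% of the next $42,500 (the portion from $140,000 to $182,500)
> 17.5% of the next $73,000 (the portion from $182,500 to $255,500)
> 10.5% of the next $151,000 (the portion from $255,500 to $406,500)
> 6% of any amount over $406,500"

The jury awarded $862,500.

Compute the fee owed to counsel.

$110,565.00

First $140,000 at 32% = $44,800.00
Next $42,500 at 23% = $9,775.00
Next $73,000 at 17.5% = $12,775.00
Next $151,000 at 10.5% = $15,855.00
Remaining $456,000 at 6% = $27,360.00
Fee: $44,800.00 + $9,775.00 + $12,775.00 + $15,855.00 + $27,360.00 = $110,565.00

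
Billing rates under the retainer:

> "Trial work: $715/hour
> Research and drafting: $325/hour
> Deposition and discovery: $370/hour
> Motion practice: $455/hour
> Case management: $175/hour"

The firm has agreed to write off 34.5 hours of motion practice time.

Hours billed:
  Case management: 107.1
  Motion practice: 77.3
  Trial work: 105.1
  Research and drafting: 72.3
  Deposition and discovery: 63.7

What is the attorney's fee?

Trial work: 105.1 × $715 = $75,146.50
Research and drafting: 72.3 × $325 = $23,497.50
Deposition and discovery: 63.7 × $370 = $23,569.00
Motion practice: 77.3 × $455 = $35,171.50
Case management: 107.1 × $175 = $18,742.50
Subtotal: $176,127.00
Write-off: 34.5 × $455 = $15,697.50
Total: $176,127.00 − $15,697.50 = $160,429.50

$160,429.50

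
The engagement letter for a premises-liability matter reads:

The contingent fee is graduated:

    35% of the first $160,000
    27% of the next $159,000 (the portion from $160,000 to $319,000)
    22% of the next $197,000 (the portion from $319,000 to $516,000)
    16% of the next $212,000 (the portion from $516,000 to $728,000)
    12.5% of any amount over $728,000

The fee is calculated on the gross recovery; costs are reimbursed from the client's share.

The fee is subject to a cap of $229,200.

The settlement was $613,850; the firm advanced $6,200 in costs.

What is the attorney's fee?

Fee base is the gross recovery, $613,850; costs are reimbursed separately.
First $160,000 at 35% = $56,000.00
Next $159,000 at 27% = $42,930.00
Next $197,000 at 22% = $43,340.00
Remaining $97,850 at 16% = $15,656.00
Fee: $56,000.00 + $42,930.00 + $43,340.00 + $15,656.00 = $157,926.00
$157,926.00 is under the $229,200 cap.

$157,926.00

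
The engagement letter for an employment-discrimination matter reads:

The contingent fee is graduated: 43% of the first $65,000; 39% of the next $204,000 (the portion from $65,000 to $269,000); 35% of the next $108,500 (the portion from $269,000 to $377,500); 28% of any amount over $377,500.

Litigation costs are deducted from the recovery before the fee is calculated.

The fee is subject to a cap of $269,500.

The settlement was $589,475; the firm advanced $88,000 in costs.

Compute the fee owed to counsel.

Fee base (net of costs): $589,475 − $88,000 = $501,475
First $65,000 at 43% = $27,950.00
Next $204,000 at 39% = $79,560.00
Next $108,500 at 35% = $37,975.00
Remaining $123,975 at 28% = $34,713.00
Fee: $27,950.00 + $79,560.00 + $37,975.00 + $34,713.00 = $180,198.00
$180,198.00 is under the $269,500 cap.

$180,198.00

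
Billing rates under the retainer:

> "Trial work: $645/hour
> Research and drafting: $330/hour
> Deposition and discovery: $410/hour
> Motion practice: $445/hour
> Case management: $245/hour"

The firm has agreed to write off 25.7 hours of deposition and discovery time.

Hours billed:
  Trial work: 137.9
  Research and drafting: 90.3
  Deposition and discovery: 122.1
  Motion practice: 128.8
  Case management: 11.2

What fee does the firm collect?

$218,328.50

Trial work: 137.9 × $645 = $88,945.50
Research and drafting: 90.3 × $330 = $29,799.00
Deposition and discovery: 122.1 × $410 = $50,061.00
Motion practice: 128.8 × $445 = $57,316.00
Case management: 11.2 × $245 = $2,744.00
Subtotal: $228,865.50
Write-off: 25.7 × $410 = $10,537.00
Total: $228,865.50 − $10,537.00 = $218,328.50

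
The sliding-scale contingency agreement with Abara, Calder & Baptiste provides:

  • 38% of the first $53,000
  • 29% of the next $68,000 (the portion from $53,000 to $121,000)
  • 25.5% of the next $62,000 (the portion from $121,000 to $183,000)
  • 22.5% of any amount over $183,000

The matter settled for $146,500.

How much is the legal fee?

$46,362.50

First $53,000 at 38% = $20,140.00
Next $68,000 at 29% = $19,720.00
Remaining $25,500 at 25.5% = $6,502.50
Fee: $20,140.00 + $19,720.00 + $6,502.50 = $46,362.50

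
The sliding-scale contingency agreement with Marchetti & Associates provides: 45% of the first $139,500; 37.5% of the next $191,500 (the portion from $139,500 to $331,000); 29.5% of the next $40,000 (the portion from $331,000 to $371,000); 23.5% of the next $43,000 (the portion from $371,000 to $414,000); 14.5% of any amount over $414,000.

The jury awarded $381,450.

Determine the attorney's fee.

First $139,500 at 45% = $62,775.00
Next $191,500 at 37.5% = $71,812.50
Next $40,000 at 29.5% = $11,800.00
Remaining $10,450 at 23.5% = $2,455.75
Fee: $62,775.00 + $71,812.50 + $11,800.00 + $2,455.75 = $148,843.25

$148,843.25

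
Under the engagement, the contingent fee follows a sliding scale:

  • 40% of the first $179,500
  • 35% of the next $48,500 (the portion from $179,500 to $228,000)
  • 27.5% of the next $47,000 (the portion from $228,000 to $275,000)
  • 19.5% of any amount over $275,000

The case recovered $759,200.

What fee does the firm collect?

$196,119.00

First $179,500 at 40% = $71,800.00
Next $48,500 at 35% = $16,975.00
Next $47,000 at 27.5% = $12,925.00
Remaining $484,200 at 19.5% = $94,419.00
Fee: $71,800.00 + $16,975.00 + $12,925.00 + $94,419.00 = $196,119.00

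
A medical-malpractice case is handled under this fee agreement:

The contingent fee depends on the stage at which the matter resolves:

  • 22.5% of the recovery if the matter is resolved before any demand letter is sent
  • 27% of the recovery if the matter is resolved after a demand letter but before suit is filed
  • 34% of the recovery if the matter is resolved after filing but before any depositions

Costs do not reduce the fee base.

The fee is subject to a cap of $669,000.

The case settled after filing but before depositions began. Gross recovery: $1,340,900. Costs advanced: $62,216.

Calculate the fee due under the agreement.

Fee base is the gross recovery, $1,340,900; costs are reimbursed separately.
The matter settled after filing but before depositions began, so the 34% rate applies.
$1,340,900 × 34% = $455,906.00
$455,906.00 is under the $669,000 cap.

$455,906.00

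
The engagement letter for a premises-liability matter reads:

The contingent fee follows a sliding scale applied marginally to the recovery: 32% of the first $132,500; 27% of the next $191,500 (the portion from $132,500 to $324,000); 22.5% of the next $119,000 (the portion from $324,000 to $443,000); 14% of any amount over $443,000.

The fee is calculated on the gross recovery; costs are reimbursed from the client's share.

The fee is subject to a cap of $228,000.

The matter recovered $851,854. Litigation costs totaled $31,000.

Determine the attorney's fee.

$178,119.56

Fee base is the gross recovery, $851,854; costs are reimbursed separately.
First $132,500 at 32% = $42,400.00
Next $191,500 at 27% = $51,705.00
Next $119,000 at 22.5% = $26,775.00
Remaining $408,854 at 14% = $57,239.56
Fee: $42,400.00 + $51,705.00 + $26,775.00 + $57,239.56 = $178,119.56
$178,119.56 is under the $228,000 cap.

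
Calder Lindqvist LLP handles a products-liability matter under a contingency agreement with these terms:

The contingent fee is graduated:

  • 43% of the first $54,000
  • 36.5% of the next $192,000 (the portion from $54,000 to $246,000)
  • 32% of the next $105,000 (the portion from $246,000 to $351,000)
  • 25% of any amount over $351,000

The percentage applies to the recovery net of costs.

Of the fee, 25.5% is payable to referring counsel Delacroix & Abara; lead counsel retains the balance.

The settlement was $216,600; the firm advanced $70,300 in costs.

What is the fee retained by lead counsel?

$42,397.58

Fee base (net of costs): $216,600 − $70,300 = $146,300
First $54,000 at 43% = $23,220.00
Remaining $92,300 at 36.5% = $33,689.50
Fee: $23,220.00 + $33,689.50 = $56,909.50
Referral share: 25.5% of $56,909.50 = $14,511.92; lead counsel retains $56,909.50 − $14,511.92 = $42,397.58.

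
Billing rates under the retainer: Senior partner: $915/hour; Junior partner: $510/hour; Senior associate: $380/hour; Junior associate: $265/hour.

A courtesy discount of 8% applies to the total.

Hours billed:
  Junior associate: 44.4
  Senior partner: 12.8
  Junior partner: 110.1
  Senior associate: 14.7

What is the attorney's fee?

Senior partner: 12.8 × $915 = $11,712.00
Junior partner: 110.1 × $510 = $56,151.00
Senior associate: 14.7 × $380 = $5,586.00
Junior associate: 44.4 × $265 = $11,766.00
Subtotal: $85,215.00
Less 8% discount: −$6,817.20
Total: $85,215.00 − $6,817.20 = $78,397.80

$78,397.80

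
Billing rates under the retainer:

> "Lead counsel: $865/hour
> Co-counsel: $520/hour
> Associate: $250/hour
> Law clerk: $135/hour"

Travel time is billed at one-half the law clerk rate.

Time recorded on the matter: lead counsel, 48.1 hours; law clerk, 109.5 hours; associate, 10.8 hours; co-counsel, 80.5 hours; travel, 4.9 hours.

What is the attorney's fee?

$101,279.75

Lead counsel: 48.1 × $865 = $41,606.50
Co-counsel: 80.5 × $520 = $41,860.00
Associate: 10.8 × $250 = $2,700.00
Law clerk: 109.5 × $135 = $14,782.50
Subtotal: $41,606.50 + $41,860.00 + $2,700.00 + $14,782.50 = $100,949.00
Travel: 4.9 × ($135 ÷ 2) = 4.9 × $67.50 = $330.75
Total: $100,949.00 + $330.75 = $101,279.75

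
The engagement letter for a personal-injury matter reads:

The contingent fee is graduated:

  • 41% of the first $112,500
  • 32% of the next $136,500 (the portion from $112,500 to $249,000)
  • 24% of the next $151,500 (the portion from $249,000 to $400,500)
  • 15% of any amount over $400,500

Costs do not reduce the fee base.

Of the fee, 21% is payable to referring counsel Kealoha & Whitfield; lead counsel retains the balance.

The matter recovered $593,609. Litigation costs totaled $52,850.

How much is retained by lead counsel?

$122,553.77

Fee base is the gross recovery, $593,609; costs are reimbursed separately.
First $112,500 at 41% = $46,125.00
Next $136,500 at 32% = $43,680.00
Next $151,500 at 24% = $36,360.00
Remaining $193,109 at 15% = $28,966.35
Fee: $46,125.00 + $43,680.00 + $36,360.00 + $28,966.35 = $155,131.35
Referral share: 21% of $155,131.35 = $32,577.58; lead counsel retains $155,131.35 − $32,577.58 = $122,553.77.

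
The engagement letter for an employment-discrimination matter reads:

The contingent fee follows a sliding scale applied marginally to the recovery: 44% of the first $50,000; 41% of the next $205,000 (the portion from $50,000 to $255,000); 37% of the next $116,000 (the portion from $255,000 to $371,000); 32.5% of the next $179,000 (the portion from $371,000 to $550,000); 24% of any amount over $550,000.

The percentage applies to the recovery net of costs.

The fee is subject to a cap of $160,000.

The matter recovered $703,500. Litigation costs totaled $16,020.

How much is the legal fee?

Fee base (net of costs): $703,500 − $16,020 = $687,480
First $50,000 at 44% = $22,000.00
Next $205,000 at 41% = $84,050.00
Next $116,000 at 37% = $42,920.00
Next $179,000 at 32.5% = $58,175.00
Remaining $137,480 at 24% = $32,995.20
Fee: $22,000.00 + $84,050.00 + $42,920.00 + $58,175.00 + $32,995.20 = $240,140.20
$240,140.20 exceeds the $160,000 cap, so the fee is capped at $160,000.00.

$160,000.00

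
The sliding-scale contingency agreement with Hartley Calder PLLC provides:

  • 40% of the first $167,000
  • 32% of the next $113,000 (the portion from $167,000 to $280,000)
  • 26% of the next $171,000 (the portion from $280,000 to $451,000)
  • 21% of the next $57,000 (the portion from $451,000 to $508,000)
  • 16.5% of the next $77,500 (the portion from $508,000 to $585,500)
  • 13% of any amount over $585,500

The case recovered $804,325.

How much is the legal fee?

$200,624.75

First $167,000 at 40% = $66,800.00
Next $113,000 at 32% = $36,160.00
Next $171,000 at 26% = $44,460.00
Next $57,000 at 21% = $11,970.00
Next $77,500 at 16.5% = $12,787.50
Remaining $218,825 at 13% = $28,447.25
Fee: $66,800.00 + $36,160.00 + $44,460.00 + $11,970.00 + $12,787.50 + $28,447.25 = $200,624.75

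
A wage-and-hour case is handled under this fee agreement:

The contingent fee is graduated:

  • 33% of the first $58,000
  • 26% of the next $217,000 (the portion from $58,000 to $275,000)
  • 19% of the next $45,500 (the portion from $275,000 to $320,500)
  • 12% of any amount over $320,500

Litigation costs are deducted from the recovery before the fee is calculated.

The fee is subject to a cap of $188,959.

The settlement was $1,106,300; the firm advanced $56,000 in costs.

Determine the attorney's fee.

Fee base (net of costs): $1,106,300 − $56,000 = $1,050,300
First $58,000 at 33% = $19,140.00
Next $217,000 at 26% = $56,420.00
Next $45,500 at 19% = $8,645.00
Remaining $729,800 at 12% = $87,576.00
Fee: $19,140.00 + $56,420.00 + $8,645.00 + $87,576.00 = $171,781.00
$171,781.00 is under the $188,959 cap.

$171,781.00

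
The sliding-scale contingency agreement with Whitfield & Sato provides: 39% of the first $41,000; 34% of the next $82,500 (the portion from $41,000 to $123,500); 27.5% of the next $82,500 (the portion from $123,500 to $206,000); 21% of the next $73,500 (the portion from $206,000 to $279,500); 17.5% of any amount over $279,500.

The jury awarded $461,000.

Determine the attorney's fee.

First $41,000 at 39% = $15,990.00
Next $82,500 at 34% = $28,050.00
Next $82,500 at 27.5% = $22,687.50
Next $73,500 at 21% = $15,435.00
Remaining $181,500 at 17.5% = $31,762.50
Fee: $15,990.00 + $28,050.00 + $22,687.50 + $15,435.00 + $31,762.50 = $113,925.00

$113,925.00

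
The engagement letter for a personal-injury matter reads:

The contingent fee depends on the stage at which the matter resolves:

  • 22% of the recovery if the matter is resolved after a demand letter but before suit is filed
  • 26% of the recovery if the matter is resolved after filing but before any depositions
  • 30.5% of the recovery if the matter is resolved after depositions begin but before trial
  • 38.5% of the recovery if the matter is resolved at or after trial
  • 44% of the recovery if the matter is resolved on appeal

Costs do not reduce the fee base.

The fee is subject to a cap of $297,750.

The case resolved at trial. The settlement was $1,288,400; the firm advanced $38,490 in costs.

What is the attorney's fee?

$297,750.00

Fee base is the gross recovery, $1,288,400; costs are reimbursed separately.
The matter resolved at trial, so the 38.5% rate applies.
$1,288,400 × 38.5% = $496,034.00
$496,034.00 exceeds the $297,750 cap, so the fee is capped at $297,750.00.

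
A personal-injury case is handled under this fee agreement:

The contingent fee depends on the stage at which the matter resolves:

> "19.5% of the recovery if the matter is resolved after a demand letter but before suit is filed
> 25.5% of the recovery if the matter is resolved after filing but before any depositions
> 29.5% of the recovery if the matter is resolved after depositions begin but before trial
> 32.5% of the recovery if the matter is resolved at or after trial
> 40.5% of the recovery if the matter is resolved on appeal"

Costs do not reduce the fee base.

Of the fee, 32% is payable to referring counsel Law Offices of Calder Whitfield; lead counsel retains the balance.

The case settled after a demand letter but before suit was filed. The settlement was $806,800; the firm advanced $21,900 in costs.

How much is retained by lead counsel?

Fee base is the gross recovery, $806,800; costs are reimbursed separately.
The matter settled after a demand letter but before suit was filed, so the 19.5% rate applies.
$806,800 × 19.5% = $157,326.00
Referral share: 32% of $157,326.00 = $50,344.32; lead counsel retains $157,326.00 − $50,344.32 = $106,981.68.

$106,981.68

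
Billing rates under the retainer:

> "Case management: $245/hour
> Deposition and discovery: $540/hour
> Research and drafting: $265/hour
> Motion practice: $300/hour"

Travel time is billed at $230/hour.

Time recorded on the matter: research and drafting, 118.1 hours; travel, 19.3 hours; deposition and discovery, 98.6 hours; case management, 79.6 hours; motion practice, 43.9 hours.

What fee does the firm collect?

Case management: 79.6 × $245 = $19,502.00
Deposition and discovery: 98.6 × $540 = $53,244.00
Research and drafting: 118.1 × $265 = $31,296.50
Motion practice: 43.9 × $300 = $13,170.00
Subtotal: $19,502.00 + $53,244.00 + $31,296.50 + $13,170.00 = $117,212.50
Travel: 19.3 × $230 = $4,439.00
Total: $117,212.50 + $4,439.00 = $121,651.50

$121,651.50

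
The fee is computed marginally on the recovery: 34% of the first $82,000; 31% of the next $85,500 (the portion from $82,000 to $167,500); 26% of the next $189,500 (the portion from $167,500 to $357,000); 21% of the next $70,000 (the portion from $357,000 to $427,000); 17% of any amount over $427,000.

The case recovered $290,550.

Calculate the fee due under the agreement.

First $82,000 at 34% = $27,880.00
Next $85,500 at 31% = $26,505.00
Remaining $123,050 at 26% = $31,993.00
Fee: $27,880.00 + $26,505.00 + $31,993.00 = $86,378.00

$86,378.00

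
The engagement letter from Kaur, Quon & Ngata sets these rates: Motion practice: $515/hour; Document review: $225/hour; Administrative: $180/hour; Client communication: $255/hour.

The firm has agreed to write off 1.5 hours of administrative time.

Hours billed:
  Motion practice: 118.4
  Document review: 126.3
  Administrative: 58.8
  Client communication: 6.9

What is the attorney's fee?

Motion practice: 118.4 × $515 = $60,976.00
Document review: 126.3 × $225 = $28,417.50
Administrative: 58.8 × $180 = $10,584.00
Client communication: 6.9 × $255 = $1,759.50
Subtotal: $101,737.00
Write-off: 1.5 × $180 = $270.00
Total: $101,737.00 − $270.00 = $101,467.00

$101,467.00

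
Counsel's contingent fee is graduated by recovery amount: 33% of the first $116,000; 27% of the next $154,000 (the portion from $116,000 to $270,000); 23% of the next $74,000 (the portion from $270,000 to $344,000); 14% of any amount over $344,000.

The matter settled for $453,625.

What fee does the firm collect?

$112,227.50

First $116,000 at 33% = $38,280.00
Next $154,000 at 27% = $41,580.00
Next $74,000 at 23% = $17,020.00
Remaining $109,625 at 14% = $15,347.50
Fee: $38,280.00 + $41,580.00 + $17,020.00 + $15,347.50 = $112,227.50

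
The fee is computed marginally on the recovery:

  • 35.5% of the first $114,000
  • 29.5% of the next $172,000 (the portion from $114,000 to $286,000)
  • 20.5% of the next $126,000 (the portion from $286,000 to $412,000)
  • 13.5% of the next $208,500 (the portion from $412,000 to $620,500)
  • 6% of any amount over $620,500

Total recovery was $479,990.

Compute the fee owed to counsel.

$126,218.65

First $114,000 at 35.5% = $40,470.00
Next $172,000 at 29.5% = $50,740.00
Next $126,000 at 20.5% = $25,830.00
Remaining $67,990 at 13.5% = $9,178.65
Fee: $40,470.00 + $50,740.00 + $25,830.00 + $9,178.65 = $126,218.65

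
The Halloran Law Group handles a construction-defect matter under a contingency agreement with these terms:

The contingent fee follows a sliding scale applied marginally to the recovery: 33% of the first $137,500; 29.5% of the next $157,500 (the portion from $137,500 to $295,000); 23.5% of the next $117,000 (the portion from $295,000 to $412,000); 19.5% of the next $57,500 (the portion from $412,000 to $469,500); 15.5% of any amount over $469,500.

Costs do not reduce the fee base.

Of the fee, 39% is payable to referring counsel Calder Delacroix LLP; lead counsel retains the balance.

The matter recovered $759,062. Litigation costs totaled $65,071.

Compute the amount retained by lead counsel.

$107,010.54

Fee base is the gross recovery, $759,062; costs are reimbursed separately.
First $137,500 at 33% = $45,375.00
Next $157,500 at 29.5% = $46,462.50
Next $117,000 at 23.5% = $27,495.00
Next $57,500 at 19.5% = $11,212.50
Remaining $289,562 at 15.5% = $44,882.11
Fee: $45,375.00 + $46,462.50 + $27,495.00 + $11,212.50 + $44,882.11 = $175,427.11
Referral share: 39% of $175,427.11 = $68,416.57; lead counsel retains $175,427.11 − $68,416.57 = $107,010.54.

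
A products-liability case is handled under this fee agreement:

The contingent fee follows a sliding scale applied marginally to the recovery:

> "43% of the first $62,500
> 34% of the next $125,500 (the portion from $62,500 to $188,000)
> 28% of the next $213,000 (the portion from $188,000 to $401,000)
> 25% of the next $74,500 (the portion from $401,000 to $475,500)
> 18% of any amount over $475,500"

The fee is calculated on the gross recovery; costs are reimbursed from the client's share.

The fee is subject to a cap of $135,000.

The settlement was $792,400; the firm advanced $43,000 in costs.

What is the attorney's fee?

$135,000.00

Fee base is the gross recovery, $792,400; costs are reimbursed separately.
First $62,500 at 43% = $26,875.00
Next $125,500 at 34% = $42,670.00
Next $213,000 at 28% = $59,640.00
Next $74,500 at 25% = $18,625.00
Remaining $316,900 at 18% = $57,042.00
Fee: $26,875.00 + $42,670.00 + $59,640.00 + $18,625.00 + $57,042.00 = $204,852.00
$204,852.00 exceeds the $135,000 cap, so the fee is capped at $135,000.00.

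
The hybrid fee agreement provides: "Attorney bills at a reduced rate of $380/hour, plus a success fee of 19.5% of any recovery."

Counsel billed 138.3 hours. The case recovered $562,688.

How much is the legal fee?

$162,278.16

Hourly: 138.3 × $380 = $52,554.00
Success fee: 19.5% of $562,688 = $109,724.16
Total: $52,554.00 + $109,724.16 = $162,278.16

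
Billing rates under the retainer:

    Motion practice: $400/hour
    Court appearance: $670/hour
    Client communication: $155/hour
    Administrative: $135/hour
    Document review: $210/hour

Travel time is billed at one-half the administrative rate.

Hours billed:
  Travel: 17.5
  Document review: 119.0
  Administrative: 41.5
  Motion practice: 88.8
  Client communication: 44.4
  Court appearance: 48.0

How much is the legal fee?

$106,335.75

Motion practice: 88.8 × $400 = $35,520.00
Court appearance: 48.0 × $670 = $32,160.00
Client communication: 44.4 × $155 = $6,882.00
Administrative: 41.5 × $135 = $5,602.50
Document review: 119.0 × $210 = $24,990.00
Subtotal: $35,520.00 + $32,160.00 + $6,882.00 + $5,602.50 + $24,990.00 = $105,154.50
Travel: 17.5 × ($135 ÷ 2) = 17.5 × $67.50 = $1,181.25
Total: $105,154.50 + $1,181.25 = $106,335.75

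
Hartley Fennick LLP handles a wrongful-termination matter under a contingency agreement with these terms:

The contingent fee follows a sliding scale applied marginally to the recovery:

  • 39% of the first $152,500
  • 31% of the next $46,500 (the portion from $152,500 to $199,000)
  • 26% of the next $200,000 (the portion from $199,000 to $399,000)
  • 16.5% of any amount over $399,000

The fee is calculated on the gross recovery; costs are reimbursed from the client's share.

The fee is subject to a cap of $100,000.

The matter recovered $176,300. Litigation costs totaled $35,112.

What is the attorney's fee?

$66,853.00

Fee base is the gross recovery, $176,300; costs are reimbursed separately.
First $152,500 at 39% = $59,475.00
Remaining $23,800 at 31% = $7,378.00
Fee: $59,475.00 + $7,378.00 = $66,853.00
$66,853.00 is under the $100,000 cap.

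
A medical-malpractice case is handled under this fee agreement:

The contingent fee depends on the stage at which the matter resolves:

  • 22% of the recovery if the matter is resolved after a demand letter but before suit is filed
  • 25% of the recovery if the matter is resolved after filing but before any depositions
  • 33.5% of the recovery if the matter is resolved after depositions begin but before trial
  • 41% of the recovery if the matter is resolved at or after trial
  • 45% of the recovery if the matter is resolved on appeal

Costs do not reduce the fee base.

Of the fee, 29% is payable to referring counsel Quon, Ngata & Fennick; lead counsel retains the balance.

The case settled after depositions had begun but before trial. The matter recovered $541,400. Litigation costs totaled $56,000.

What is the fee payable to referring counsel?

Fee base is the gross recovery, $541,400; costs are reimbursed separately.
The matter settled after depositions had begun but before trial, so the 33.5% rate applies.
$541,400 × 33.5% = $181,369.00
Referral share: 29% of $181,369.00 = $52,597.01; lead counsel retains $181,369.00 − $52,597.01 = $128,771.99.

$52,597.01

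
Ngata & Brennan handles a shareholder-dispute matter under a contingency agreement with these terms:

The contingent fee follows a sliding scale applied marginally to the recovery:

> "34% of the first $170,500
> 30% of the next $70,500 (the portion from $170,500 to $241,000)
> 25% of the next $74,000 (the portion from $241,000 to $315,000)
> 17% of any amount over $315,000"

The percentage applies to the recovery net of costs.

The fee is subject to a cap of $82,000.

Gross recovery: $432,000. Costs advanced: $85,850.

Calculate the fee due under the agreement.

Fee base (net of costs): $432,000 − $85,850 = $346,150
First $170,500 at 34% = $57,970.00
Next $70,500 at 30% = $21,150.00
Next $74,000 at 25% = $18,500.00
Remaining $31,150 at 17% = $5,295.50
Fee: $57,970.00 + $21,150.00 + $18,500.00 + $5,295.50 = $102,915.50
$102,915.50 exceeds the $82,000 cap, so the fee is capped at $82,000.00.

$82,000.00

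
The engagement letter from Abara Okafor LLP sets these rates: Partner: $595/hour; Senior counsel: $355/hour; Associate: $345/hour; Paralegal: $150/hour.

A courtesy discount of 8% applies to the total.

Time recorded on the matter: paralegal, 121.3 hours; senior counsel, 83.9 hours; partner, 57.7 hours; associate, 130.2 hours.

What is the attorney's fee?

Partner: 57.7 × $595 = $34,331.50
Senior counsel: 83.9 × $355 = $29,784.50
Associate: 130.2 × $345 = $44,919.00
Paralegal: 121.3 × $150 = $18,195.00
Subtotal: $127,230.00
Less 8% discount: −$10,178.40
Total: $127,230.00 − $10,178.40 = $117,051.60

$117,051.60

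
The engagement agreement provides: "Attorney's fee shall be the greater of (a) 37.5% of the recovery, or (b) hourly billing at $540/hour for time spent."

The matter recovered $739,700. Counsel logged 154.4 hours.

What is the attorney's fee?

(a) 37.5% of $739,700 = $277,387.50
(b) 154.4 × $540 = $83,376.00
The greater is (a): $277,387.50.

$277,387.50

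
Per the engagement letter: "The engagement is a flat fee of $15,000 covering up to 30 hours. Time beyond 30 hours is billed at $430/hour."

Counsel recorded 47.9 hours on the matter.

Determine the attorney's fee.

$22,697.00

Flat fee: $15,000.00
Excess hours: 47.9 − 30 = 17.9
Overrun: 17.9 × $430 = $7,697.00
Total: $15,000.00 + $7,697.00 = $22,697.00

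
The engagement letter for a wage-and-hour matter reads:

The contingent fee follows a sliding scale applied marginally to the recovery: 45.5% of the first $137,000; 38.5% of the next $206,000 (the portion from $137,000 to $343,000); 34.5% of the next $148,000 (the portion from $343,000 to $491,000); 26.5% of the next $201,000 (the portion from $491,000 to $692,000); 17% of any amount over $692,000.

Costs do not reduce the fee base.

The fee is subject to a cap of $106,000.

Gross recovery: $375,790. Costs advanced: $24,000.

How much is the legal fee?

Fee base is the gross recovery, $375,790; costs are reimbursed separately.
First $137,000 at 45.5% = $62,335.00
Next $206,000 at 38.5% = $79,310.00
Remaining $32,790 at 34.5% = $11,312.55
Fee: $62,335.00 + $79,310.00 + $11,312.55 = $152,957.55
$152,957.55 exceeds the $106,000 cap, so the fee is capped at $106,000.00.

$106,000.00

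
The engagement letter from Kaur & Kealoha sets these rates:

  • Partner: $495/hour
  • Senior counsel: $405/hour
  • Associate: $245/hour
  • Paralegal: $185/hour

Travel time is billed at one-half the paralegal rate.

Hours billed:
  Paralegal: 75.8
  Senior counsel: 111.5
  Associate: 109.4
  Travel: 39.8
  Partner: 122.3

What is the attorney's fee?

$150,203.50

Partner: 122.3 × $495 = $60,538.50
Senior counsel: 111.5 × $405 = $45,157.50
Associate: 109.4 × $245 = $26,803.00
Paralegal: 75.8 × $185 = $14,023.00
Subtotal: $60,538.50 + $45,157.50 + $26,803.00 + $14,023.00 = $146,522.00
Travel: 39.8 × ($185 ÷ 2) = 39.8 × $92.50 = $3,681.50
Total: $146,522.00 + $3,681.50 = $150,203.50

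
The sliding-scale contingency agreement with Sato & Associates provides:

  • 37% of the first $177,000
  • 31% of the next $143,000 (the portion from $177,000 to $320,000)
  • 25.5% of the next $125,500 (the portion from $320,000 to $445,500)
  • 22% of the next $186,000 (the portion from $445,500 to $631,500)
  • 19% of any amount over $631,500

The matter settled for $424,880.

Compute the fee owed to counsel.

First $177,000 at 37% = $65,490.00
Next $143,000 at 31% = $44,330.00
Remaining $104,880 at 25.5% = $26,744.40
Fee: $65,490.00 + $44,330.00 + $26,744.40 = $136,564.40

$136,564.40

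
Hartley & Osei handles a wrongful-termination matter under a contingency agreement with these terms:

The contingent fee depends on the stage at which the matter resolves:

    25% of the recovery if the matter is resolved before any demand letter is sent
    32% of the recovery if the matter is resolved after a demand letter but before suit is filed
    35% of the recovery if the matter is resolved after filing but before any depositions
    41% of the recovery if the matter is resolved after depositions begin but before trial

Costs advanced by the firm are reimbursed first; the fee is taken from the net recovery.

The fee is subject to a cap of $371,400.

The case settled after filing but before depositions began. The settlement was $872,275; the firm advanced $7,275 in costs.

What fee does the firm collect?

$302,750.00

Fee base (net of costs): $872,275 − $7,275 = $865,000
The matter settled after filing but before depositions began, so the 35% rate applies.
$865,000 × 35% = $302,750.00
$302,750.00 is under the $371,400 cap.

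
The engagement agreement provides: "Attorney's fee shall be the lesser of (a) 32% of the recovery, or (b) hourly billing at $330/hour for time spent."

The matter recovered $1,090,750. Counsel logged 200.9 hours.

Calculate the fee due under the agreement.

(a) 32% of $1,090,750 = $349,040.00
(b) 200.9 × $330 = $66,297.00
The lesser is (b): $66,297.00.

$66,297.00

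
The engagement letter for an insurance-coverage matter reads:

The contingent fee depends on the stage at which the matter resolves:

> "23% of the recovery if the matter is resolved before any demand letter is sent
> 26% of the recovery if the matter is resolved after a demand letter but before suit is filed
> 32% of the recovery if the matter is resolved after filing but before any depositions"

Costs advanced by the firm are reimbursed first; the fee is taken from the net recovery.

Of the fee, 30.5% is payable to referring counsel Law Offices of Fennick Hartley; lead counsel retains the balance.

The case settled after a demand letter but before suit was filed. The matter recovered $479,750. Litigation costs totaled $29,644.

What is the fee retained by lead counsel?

Fee base (net of costs): $479,750 − $29,644 = $450,106
The matter settled after a demand letter but before suit was filed, so the 26% rate applies.
$450,106 × 26% = $117,027.56
Referral share: 30.5% of $117,027.56 = $35,693.41; lead counsel retains $117,027.56 − $35,693.41 = $81,334.15.

$81,334.15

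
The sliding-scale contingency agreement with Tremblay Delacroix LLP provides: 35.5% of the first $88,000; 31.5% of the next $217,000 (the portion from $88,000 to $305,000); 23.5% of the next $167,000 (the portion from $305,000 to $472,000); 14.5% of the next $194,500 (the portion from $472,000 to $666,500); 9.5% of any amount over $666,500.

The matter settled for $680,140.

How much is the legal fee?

First $88,000 at 35.5% = $31,240.00
Next $217,000 at 31.5% = $68,355.00
Next $167,000 at 23.5% = $39,245.00
Next $194,500 at 14.5% = $28,202.50
Remaining $13,640 at 9.5% = $1,295.80
Fee: $31,240.00 + $68,355.00 + $39,245.00 + $28,202.50 + $1,295.80 = $168,338.30

$168,338.30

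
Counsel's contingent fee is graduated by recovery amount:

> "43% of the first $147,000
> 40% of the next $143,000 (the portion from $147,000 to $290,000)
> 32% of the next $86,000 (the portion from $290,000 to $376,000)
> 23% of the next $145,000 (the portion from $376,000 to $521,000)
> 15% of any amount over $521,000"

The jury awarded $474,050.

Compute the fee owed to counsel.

First $147,000 at 43% = $63,210.00
Next $143,000 at 40% = $57,200.00
Next $86,000 at 32% = $27,520.00
Remaining $98,050 at 23% = $22,551.50
Fee: $63,210.00 + $57,200.00 + $27,520.00 + $22,551.50 = $170,481.50

$170,481.50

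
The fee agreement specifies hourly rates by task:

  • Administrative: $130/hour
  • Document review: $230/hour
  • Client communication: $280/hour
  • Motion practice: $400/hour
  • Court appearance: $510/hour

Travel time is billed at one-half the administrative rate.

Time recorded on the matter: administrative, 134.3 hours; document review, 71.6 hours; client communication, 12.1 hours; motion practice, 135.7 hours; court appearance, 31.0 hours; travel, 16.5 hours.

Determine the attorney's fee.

Administrative: 134.3 × $130 = $17,459.00
Document review: 71.6 × $230 = $16,468.00
Client communication: 12.1 × $280 = $3,388.00
Motion practice: 135.7 × $400 = $54,280.00
Court appearance: 31.0 × $510 = $15,810.00
Subtotal: $17,459.00 + $16,468.00 + $3,388.00 + $54,280.00 + $15,810.00 = $107,405.00
Travel: 16.5 × ($130 ÷ 2) = 16.5 × $65.00 = $1,072.50
Total: $107,405.00 + $1,072.50 = $108,477.50

$108,477.50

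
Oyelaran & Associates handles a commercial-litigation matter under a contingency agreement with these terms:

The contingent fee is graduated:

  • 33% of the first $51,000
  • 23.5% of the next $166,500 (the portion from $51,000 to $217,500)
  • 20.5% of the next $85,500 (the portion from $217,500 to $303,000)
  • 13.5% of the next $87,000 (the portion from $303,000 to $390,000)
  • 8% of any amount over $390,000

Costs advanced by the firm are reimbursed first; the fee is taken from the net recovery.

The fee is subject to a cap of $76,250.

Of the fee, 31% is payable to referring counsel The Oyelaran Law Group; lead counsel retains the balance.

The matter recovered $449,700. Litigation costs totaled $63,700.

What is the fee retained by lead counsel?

$52,612.50

Fee base (net of costs): $449,700 − $63,700 = $386,000
First $51,000 at 33% = $16,830.00
Next $166,500 at 23.5% = $39,127.50
Next $85,500 at 20.5% = $17,527.50
Remaining $83,000 at 13.5% = $11,205.00
Fee: $16,830.00 + $39,127.50 + $17,527.50 + $11,205.00 = $84,690.00
$84,690.00 exceeds the $76,250 cap, so the fee is capped at $76,250.00.
Referral share: 31% of $76,250.00 = $23,637.50; lead counsel retains $76,250.00 − $23,637.50 = $52,612.50.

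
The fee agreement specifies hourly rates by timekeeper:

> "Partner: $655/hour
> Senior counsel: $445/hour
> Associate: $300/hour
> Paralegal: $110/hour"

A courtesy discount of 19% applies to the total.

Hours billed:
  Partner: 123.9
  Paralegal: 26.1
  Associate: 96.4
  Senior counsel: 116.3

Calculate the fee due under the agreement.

Partner: 123.9 × $655 = $81,154.50
Senior counsel: 116.3 × $445 = $51,753.50
Associate: 96.4 × $300 = $28,920.00
Paralegal: 26.1 × $110 = $2,871.00
Subtotal: $164,699.00
Less 19% discount: −$31,292.81
Total: $164,699.00 − $31,292.81 = $133,406.19

$133,406.19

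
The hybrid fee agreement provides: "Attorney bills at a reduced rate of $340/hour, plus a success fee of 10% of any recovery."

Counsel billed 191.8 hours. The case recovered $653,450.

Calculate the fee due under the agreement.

Hourly: 191.8 × $340 = $65,212.00
Success fee: 10% of $653,450 = $65,345.00
Total: $65,212.00 + $65,345.00 = $130,557.00

$130,557.00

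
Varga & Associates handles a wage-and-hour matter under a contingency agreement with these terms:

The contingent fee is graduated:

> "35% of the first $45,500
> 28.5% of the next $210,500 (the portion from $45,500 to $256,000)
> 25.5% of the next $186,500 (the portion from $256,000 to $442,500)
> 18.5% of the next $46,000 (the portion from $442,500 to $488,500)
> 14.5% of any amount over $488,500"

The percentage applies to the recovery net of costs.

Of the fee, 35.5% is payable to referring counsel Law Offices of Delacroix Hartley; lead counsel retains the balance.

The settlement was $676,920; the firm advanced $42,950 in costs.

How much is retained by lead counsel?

Fee base (net of costs): $676,920 − $42,950 = $633,970
First $45,500 at 35% = $15,925.00
Next $210,500 at 28.5% = $59,992.50
Next $186,500 at 25.5% = $47,557.50
Next $46,000 at 18.5% = $8,510.00
Remaining $145,470 at 14.5% = $21,093.15
Fee: $15,925.00 + $59,992.50 + $47,557.50 + $8,510.00 + $21,093.15 = $153,078.15
Referral share: 35.5% of $153,078.15 = $54,342.74; lead counsel retains $153,078.15 − $54,342.74 = $98,735.41.

$98,735.41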